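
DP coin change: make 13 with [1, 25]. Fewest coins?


dp[0]=0; dp[i]=1+min(dp[i-c] for c in coins)
...dp[8]=8, dp[9]=9, dp[10]=10, dp[11]=11, dp[12]=12, dp[13]=13
Minimum coins for 13 = 13


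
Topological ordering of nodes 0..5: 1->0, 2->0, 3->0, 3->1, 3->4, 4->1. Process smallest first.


Kahn's algorithm, process smallest node first
Order: [2, 3, 4, 1, 0, 5]


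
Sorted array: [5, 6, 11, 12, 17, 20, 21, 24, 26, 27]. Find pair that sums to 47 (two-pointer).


Two pointers: lo=0, hi=9
Found pair: (20, 27) summing to 47


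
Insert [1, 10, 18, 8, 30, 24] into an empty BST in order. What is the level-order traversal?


Root = 1; build tree by BST insertion.
Level-Order traversal: [1, 10, 8, 18, 30, 24]


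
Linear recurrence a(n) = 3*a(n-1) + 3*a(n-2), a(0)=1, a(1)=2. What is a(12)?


Build bottom-up:
...a(10)=373734, a(11)=1416933, a(12)=3*1416933+3*373734=5372001


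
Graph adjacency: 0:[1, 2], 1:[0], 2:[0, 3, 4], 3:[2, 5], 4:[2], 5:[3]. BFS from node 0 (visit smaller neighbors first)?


BFS queue: start with [0]
Visit order: [0, 1, 2, 3, 4, 5]


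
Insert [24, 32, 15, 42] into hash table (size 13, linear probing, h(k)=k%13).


Insertions: 24->slot 11; 32->slot 6; 15->slot 2; 42->slot 3
Table: [None, None, 15, 42, None, None, 32, None, None, None, None, 24, None]


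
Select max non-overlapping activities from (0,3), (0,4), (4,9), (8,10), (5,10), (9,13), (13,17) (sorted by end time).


Greedy: pick earliest-ending, then skip overlaps.
Selected (4 activities): [(0, 3), (4, 9), (9, 13), (13, 17)]


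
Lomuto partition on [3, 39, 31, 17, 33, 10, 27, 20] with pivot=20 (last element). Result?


Elements <= 20 go left of pivot.
Result: [3, 17, 10, 20, 33, 31, 27, 39], pivot at index 3


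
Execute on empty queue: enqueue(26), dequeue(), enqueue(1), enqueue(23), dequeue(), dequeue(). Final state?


enqueue(26) -> [26]
dequeue() returns 26 -> []
enqueue(1) -> [1]
enqueue(23) -> [1, 23]
dequeue() returns 1 -> [23]
dequeue() returns 23 -> []
Final queue (front to back): []


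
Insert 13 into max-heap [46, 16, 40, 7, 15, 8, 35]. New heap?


Append 13: [46, 16, 40, 7, 15, 8, 35, 13]
Bubble up: swap idx 7(13) with idx 3(7)
Result: [46, 16, 40, 13, 15, 8, 35, 7]


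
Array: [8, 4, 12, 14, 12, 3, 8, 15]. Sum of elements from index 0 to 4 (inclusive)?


Prefix sums: [0, 8, 12, 24, 38, 50, 53, 61, 76]
Sum[0..4] = prefix[5] - prefix[0] = 50 - 0 = 50


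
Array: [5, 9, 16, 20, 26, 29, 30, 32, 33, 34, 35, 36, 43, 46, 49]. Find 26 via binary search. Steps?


Search for 26:
[0,14] mid=7 arr[7]=32
[0,6] mid=3 arr[3]=20
[4,6] mid=5 arr[5]=29
[4,4] mid=4 arr[4]=26
Total: 4 comparisons


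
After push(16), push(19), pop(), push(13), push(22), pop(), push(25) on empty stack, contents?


push(16) -> [16]
push(19) -> [16, 19]
pop() returns 19 -> [16]
push(13) -> [16, 13]
push(22) -> [16, 13, 22]
pop() returns 22 -> [16, 13]
push(25) -> [16, 13, 25]
Final stack (bottom to top): [16, 13, 25]


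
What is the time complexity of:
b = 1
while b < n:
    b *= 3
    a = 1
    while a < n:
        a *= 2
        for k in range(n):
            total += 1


Per nesting level: O(log n) * O(log n) * O(n) = O(n (log n)^2)
Complexity: O(n (log n)^2)


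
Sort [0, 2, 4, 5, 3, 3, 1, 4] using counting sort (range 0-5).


Count array: [1, 1, 1, 2, 2, 1]
Reconstruct: [0, 1, 2, 3, 3, 4, 4, 5]


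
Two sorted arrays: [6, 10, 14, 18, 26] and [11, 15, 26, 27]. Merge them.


Compare heads, take smaller each step.
Merged: [6, 10, 11, 14, 15, 18, 26, 26, 27]


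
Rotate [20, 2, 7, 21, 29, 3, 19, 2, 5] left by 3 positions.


Left rotate by 3: [21, 29, 3, 19, 2, 5, 20, 2, 7]


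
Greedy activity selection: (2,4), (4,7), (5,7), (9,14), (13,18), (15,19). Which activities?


Greedy: pick earliest-ending, then skip overlaps.
Selected (4 activities): [(2, 4), (4, 7), (9, 14), (15, 19)]


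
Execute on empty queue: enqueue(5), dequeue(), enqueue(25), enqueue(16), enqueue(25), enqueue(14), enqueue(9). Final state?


enqueue(5) -> [5]
dequeue() returns 5 -> []
enqueue(25) -> [25]
enqueue(16) -> [25, 16]
enqueue(25) -> [25, 16, 25]
enqueue(14) -> [25, 16, 25, 14]
enqueue(9) -> [25, 16, 25, 14, 9]
Final queue (front to back): [25, 16, 25, 14, 9]


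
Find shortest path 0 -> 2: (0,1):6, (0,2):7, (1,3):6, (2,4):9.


Dijkstra from 0:
Distances: {0: 0, 1: 6, 2: 7, 3: 12, 4: 16}
Shortest distance to 2 = 7, path = [0, 2]


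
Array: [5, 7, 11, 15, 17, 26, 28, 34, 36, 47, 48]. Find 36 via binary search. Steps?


Search for 36:
[0,10] mid=5 arr[5]=26
[6,10] mid=8 arr[8]=36
Total: 2 comparisons


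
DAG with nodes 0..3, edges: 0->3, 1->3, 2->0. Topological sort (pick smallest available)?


Kahn's algorithm, process smallest node first
Order: [1, 2, 0, 3]


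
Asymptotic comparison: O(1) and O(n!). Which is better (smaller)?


constant grows slower than factorial
O(1) is asymptotically smaller; O(n!) grows faster


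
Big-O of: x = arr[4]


Analysis: constant-time operation, no loop
Complexity: O(1)


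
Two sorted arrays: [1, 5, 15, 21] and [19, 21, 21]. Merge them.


Compare heads, take smaller each step.
Merged: [1, 5, 15, 19, 21, 21, 21]


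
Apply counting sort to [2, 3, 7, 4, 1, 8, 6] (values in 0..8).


Count array: [0, 1, 1, 1, 1, 0, 1, 1, 1]
Reconstruct: [1, 2, 3, 4, 6, 7, 8]


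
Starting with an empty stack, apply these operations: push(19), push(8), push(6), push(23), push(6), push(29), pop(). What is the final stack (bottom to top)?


push(19) -> [19]
push(8) -> [19, 8]
push(6) -> [19, 8, 6]
push(23) -> [19, 8, 6, 23]
push(6) -> [19, 8, 6, 23, 6]
push(29) -> [19, 8, 6, 23, 6, 29]
pop() returns 29 -> [19, 8, 6, 23, 6]
Final stack (bottom to top): [19, 8, 6, 23, 6]


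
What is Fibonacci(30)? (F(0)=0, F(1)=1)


F(n)=F(n-1)+F(n-2)
...F(28)=317811, F(29)=514229, F(30)=832040


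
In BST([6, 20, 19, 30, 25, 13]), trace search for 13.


BST root = 6
Search for 13: compare at each node
Path: [6, 20, 19, 13]


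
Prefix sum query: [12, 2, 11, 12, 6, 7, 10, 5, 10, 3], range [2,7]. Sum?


Prefix sums: [0, 12, 14, 25, 37, 43, 50, 60, 65, 75, 78]
Sum[2..7] = prefix[8] - prefix[2] = 65 - 14 = 51


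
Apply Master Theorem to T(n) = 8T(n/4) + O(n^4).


a=8, b=4, c=4. log_4(8)=1.5 < c=4. Case 3: O(n^c) = O(n^4)
Complexity: O(n^4)


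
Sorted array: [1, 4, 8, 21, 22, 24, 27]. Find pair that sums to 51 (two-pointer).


Two pointers: lo=0, hi=6
Found pair: (24, 27) summing to 51


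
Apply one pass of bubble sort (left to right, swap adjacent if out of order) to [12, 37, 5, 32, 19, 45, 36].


After one pass: [12, 5, 32, 19, 37, 36, 45]


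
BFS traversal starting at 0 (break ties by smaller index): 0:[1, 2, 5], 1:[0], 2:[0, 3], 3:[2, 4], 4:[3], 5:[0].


BFS queue: start with [0]
Visit order: [0, 1, 2, 5, 3, 4]


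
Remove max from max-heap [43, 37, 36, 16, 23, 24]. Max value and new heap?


Max = 43
Replace root with last, heapify down
Resulting heap: [37, 24, 36, 16, 23]


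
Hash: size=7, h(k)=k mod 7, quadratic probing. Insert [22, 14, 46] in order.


Insertions: 22->slot 1; 14->slot 0; 46->slot 4
Table: [14, 22, None, None, 46, None, None]


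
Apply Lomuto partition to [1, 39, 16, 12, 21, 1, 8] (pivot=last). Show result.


Elements <= 8 go left of pivot.
Result: [1, 1, 8, 12, 21, 39, 16], pivot at index 2


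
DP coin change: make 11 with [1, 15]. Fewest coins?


dp[0]=0; dp[i]=1+min(dp[i-c] for c in coins)
...dp[6]=6, dp[7]=7, dp[8]=8, dp[9]=9, dp[10]=10, dp[11]=11
Minimum coins for 11 = 11


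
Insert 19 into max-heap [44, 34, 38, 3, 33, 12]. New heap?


Append 19: [44, 34, 38, 3, 33, 12, 19]
Bubble up: no swaps needed
Result: [44, 34, 38, 3, 33, 12, 19]


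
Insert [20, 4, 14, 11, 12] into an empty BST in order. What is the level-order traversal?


Root = 20; build tree by BST insertion.
Level-Order traversal: [20, 4, 14, 11, 12]


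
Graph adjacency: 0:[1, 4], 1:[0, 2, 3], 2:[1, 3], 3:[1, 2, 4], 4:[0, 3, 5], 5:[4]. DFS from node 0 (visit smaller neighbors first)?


DFS stack-based: start with [0]
Visit order: [0, 1, 2, 3, 4, 5]


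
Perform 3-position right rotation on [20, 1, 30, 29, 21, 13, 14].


Right rotate by 3: [21, 13, 14, 20, 1, 30, 29]


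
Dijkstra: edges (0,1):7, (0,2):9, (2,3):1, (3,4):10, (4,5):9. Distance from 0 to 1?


Dijkstra from 0:
Distances: {0: 0, 1: 7, 2: 9, 3: 10, 4: 20, 5: 29}
Shortest distance to 1 = 7, path = [0, 1]


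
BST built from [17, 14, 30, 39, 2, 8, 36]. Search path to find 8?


BST root = 17
Search for 8: compare at each node
Path: [17, 14, 2, 8]


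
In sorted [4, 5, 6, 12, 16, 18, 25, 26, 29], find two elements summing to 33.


Two pointers: lo=0, hi=8
Found pair: (4, 29) summing to 33


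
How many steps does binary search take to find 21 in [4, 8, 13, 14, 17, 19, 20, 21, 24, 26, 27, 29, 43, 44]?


Search for 21:
[0,13] mid=6 arr[6]=20
[7,13] mid=10 arr[10]=27
[7,9] mid=8 arr[8]=24
[7,7] mid=7 arr[7]=21
Total: 4 comparisons


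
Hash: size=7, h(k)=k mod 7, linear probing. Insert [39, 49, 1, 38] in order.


Insertions: 39->slot 4; 49->slot 0; 1->slot 1; 38->slot 3
Table: [49, 1, None, 38, 39, None, None]


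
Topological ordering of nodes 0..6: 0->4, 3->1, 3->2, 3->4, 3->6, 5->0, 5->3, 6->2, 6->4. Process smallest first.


Kahn's algorithm, process smallest node first
Order: [5, 0, 3, 1, 6, 2, 4]


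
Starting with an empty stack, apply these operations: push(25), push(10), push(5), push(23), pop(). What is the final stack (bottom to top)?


push(25) -> [25]
push(10) -> [25, 10]
push(5) -> [25, 10, 5]
push(23) -> [25, 10, 5, 23]
pop() returns 23 -> [25, 10, 5]
Final stack (bottom to top): [25, 10, 5]


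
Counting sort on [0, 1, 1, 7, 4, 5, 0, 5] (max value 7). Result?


Count array: [2, 2, 0, 0, 1, 2, 0, 1]
Reconstruct: [0, 0, 1, 1, 4, 5, 5, 7]


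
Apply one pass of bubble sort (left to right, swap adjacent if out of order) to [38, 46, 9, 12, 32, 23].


After one pass: [38, 9, 12, 32, 23, 46]


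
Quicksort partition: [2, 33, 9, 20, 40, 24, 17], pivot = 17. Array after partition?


Elements <= 17 go left of pivot.
Result: [2, 9, 17, 20, 40, 24, 33], pivot at index 2


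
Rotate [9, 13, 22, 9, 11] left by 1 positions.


Left rotate by 1: [13, 22, 9, 11, 9]


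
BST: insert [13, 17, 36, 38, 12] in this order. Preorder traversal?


Root = 13; build tree by BST insertion.
Preorder traversal: [13, 12, 17, 36, 38]


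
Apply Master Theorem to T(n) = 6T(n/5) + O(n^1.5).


a=6, b=5, c=1.5. log_5(6)=1.113 < c=1.5. Case 3: O(n^c) = O(n^1.500)
Complexity: O(n^1.500)


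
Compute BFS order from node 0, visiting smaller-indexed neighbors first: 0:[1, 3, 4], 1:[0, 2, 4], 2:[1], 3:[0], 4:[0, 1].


BFS queue: start with [0]
Visit order: [0, 1, 3, 4, 2]


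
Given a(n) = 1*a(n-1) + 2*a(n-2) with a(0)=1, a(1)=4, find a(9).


Build bottom-up:
...a(7)=214, a(8)=426, a(9)=1*426+2*214=854


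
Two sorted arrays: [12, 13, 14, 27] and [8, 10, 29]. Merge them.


Compare heads, take smaller each step.
Merged: [8, 10, 12, 13, 14, 27, 29]


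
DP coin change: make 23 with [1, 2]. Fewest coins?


dp[0]=0; dp[i]=1+min(dp[i-c] for c in coins)
...dp[18]=9, dp[19]=10, dp[20]=10, dp[21]=11, dp[22]=11, dp[23]=12
Minimum coins for 23 = 12


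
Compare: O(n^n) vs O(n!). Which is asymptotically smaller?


factorial grows slower than n^n
O(n!) is asymptotically smaller; O(n^n) grows faster


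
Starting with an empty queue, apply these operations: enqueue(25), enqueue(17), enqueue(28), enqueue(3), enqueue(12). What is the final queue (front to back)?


enqueue(25) -> [25]
enqueue(17) -> [25, 17]
enqueue(28) -> [25, 17, 28]
enqueue(3) -> [25, 17, 28, 3]
enqueue(12) -> [25, 17, 28, 3, 12]
Final queue (front to back): [25, 17, 28, 3, 12]


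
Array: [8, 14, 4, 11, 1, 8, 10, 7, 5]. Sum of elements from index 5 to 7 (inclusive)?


Prefix sums: [0, 8, 22, 26, 37, 38, 46, 56, 63, 68]
Sum[5..7] = prefix[8] - prefix[5] = 63 - 38 = 25


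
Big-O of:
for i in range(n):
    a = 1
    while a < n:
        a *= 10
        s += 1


Per nesting level: O(n) * O(log n) = O(n log n)
Complexity: O(n log n)


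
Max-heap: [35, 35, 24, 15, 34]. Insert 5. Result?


Append 5: [35, 35, 24, 15, 34, 5]
Bubble up: no swaps needed
Result: [35, 35, 24, 15, 34, 5]


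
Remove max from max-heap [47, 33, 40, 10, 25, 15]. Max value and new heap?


Max = 47
Replace root with last, heapify down
Resulting heap: [40, 33, 15, 10, 25]


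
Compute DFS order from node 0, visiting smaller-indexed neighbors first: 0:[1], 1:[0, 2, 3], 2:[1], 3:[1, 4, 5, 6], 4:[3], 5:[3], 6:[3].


DFS stack-based: start with [0]
Visit order: [0, 1, 2, 3, 4, 5, 6]


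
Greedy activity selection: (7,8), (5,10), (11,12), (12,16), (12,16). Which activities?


Greedy: pick earliest-ending, then skip overlaps.
Selected (3 activities): [(7, 8), (11, 12), (12, 16)]


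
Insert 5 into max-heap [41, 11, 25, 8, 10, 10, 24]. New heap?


Append 5: [41, 11, 25, 8, 10, 10, 24, 5]
Bubble up: no swaps needed
Result: [41, 11, 25, 8, 10, 10, 24, 5]


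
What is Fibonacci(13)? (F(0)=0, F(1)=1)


F(n)=F(n-1)+F(n-2)
...F(11)=89, F(12)=144, F(13)=233


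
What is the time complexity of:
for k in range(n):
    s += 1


Per nesting level: O(n) = O(n)
Complexity: O(n)


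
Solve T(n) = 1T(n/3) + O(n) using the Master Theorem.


a=1, b=3, c=1. log_3(1)=0 < c=1. Case 3: O(n^c) = O(n)
Complexity: O(n)


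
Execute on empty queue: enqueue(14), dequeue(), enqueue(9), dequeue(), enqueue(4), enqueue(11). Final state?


enqueue(14) -> [14]
dequeue() returns 14 -> []
enqueue(9) -> [9]
dequeue() returns 9 -> []
enqueue(4) -> [4]
enqueue(11) -> [4, 11]
Final queue (front to back): [4, 11]


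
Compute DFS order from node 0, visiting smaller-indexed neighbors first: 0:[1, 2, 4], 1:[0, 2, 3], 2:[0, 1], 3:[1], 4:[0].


DFS stack-based: start with [0]
Visit order: [0, 1, 2, 3, 4]


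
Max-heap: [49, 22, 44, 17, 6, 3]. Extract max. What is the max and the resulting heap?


Max = 49
Replace root with last, heapify down
Resulting heap: [44, 22, 3, 17, 6]


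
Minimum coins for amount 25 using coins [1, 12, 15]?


dp[0]=0; dp[i]=1+min(dp[i-c] for c in coins)
...dp[20]=6, dp[21]=7, dp[22]=8, dp[23]=9, dp[24]=2, dp[25]=3
Minimum coins for 25 = 3


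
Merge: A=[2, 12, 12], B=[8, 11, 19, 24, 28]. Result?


Compare heads, take smaller each step.
Merged: [2, 8, 11, 12, 12, 19, 24, 28]


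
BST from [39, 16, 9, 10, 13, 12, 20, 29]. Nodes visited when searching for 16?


BST root = 39
Search for 16: compare at each node
Path: [39, 16]


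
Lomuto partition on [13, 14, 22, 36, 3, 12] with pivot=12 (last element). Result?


Elements <= 12 go left of pivot.
Result: [3, 12, 22, 36, 13, 14], pivot at index 1


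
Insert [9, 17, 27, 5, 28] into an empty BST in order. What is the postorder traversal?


Root = 9; build tree by BST insertion.
Postorder traversal: [5, 28, 27, 17, 9]


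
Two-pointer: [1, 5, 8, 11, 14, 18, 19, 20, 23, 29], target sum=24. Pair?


Two pointers: lo=0, hi=9
Found pair: (1, 23) summing to 24


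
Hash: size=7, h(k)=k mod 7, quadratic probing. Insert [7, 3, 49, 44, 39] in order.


Insertions: 7->slot 0; 3->slot 3; 49->slot 1; 44->slot 2; 39->slot 4
Table: [7, 49, 44, 3, 39, None, None]


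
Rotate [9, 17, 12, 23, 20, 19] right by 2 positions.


Right rotate by 2: [20, 19, 9, 17, 12, 23]


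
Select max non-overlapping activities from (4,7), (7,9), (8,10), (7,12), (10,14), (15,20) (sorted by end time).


Greedy: pick earliest-ending, then skip overlaps.
Selected (4 activities): [(4, 7), (7, 9), (10, 14), (15, 20)]


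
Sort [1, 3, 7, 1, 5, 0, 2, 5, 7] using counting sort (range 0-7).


Count array: [1, 2, 1, 1, 0, 2, 0, 2]
Reconstruct: [0, 1, 1, 2, 3, 5, 5, 7, 7]


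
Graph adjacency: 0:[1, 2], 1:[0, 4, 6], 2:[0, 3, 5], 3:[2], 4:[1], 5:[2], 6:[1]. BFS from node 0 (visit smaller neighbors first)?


BFS queue: start with [0]
Visit order: [0, 1, 2, 4, 6, 3, 5]


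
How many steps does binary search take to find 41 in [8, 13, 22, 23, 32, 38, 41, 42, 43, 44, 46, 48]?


Search for 41:
[0,11] mid=5 arr[5]=38
[6,11] mid=8 arr[8]=43
[6,7] mid=6 arr[6]=41
Total: 3 comparisons


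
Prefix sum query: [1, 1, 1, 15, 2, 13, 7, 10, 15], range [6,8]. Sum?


Prefix sums: [0, 1, 2, 3, 18, 20, 33, 40, 50, 65]
Sum[6..8] = prefix[9] - prefix[6] = 65 - 33 = 32


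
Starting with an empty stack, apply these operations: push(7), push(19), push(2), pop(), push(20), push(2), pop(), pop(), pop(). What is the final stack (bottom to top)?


push(7) -> [7]
push(19) -> [7, 19]
push(2) -> [7, 19, 2]
pop() returns 2 -> [7, 19]
push(20) -> [7, 19, 20]
push(2) -> [7, 19, 20, 2]
pop() returns 2 -> [7, 19, 20]
pop() returns 20 -> [7, 19]
pop() returns 19 -> [7]
Final stack (bottom to top): [7]


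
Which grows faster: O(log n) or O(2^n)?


logarithmic grows slower than exponential
O(log n) is asymptotically smaller; O(2^n) grows faster


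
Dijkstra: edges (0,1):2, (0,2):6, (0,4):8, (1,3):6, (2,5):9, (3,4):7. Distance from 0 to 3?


Dijkstra from 0:
Distances: {0: 0, 1: 2, 2: 6, 3: 8, 4: 8, 5: 15}
Shortest distance to 3 = 8, path = [0, 1, 3]


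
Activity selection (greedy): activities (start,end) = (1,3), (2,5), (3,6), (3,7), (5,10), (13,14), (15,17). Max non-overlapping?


Greedy: pick earliest-ending, then skip overlaps.
Selected (4 activities): [(1, 3), (3, 6), (13, 14), (15, 17)]


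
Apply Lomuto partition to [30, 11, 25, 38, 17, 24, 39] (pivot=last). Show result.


Elements <= 39 go left of pivot.
Result: [30, 11, 25, 38, 17, 24, 39], pivot at index 6


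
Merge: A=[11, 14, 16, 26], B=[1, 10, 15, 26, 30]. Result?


Compare heads, take smaller each step.
Merged: [1, 10, 11, 14, 15, 16, 26, 26, 30]


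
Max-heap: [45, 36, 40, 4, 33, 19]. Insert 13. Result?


Append 13: [45, 36, 40, 4, 33, 19, 13]
Bubble up: no swaps needed
Result: [45, 36, 40, 4, 33, 19, 13]


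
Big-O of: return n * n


Analysis: constant-time operation, no loop
Complexity: O(1)


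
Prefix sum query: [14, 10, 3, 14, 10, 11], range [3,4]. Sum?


Prefix sums: [0, 14, 24, 27, 41, 51, 62]
Sum[3..4] = prefix[5] - prefix[3] = 51 - 27 = 24


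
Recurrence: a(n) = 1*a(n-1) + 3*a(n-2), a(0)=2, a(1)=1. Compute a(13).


Build bottom-up:
...a(11)=9637, a(12)=22258, a(13)=1*22258+3*9637=51169


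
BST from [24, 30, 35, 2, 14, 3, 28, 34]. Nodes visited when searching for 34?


BST root = 24
Search for 34: compare at each node
Path: [24, 30, 35, 34]


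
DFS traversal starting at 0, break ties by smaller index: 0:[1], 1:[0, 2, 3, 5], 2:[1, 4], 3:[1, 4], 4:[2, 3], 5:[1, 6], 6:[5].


DFS stack-based: start with [0]
Visit order: [0, 1, 2, 4, 3, 5, 6]


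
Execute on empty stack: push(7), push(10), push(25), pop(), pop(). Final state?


push(7) -> [7]
push(10) -> [7, 10]
push(25) -> [7, 10, 25]
pop() returns 25 -> [7, 10]
pop() returns 10 -> [7]
Final stack (bottom to top): [7]


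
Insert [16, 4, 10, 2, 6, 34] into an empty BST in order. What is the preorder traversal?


Root = 16; build tree by BST insertion.
Preorder traversal: [16, 4, 2, 10, 6, 34]


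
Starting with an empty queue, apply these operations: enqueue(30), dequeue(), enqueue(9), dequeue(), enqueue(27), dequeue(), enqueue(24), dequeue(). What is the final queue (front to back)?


enqueue(30) -> [30]
dequeue() returns 30 -> []
enqueue(9) -> [9]
dequeue() returns 9 -> []
enqueue(27) -> [27]
dequeue() returns 27 -> []
enqueue(24) -> [24]
dequeue() returns 24 -> []
Final queue (front to back): []


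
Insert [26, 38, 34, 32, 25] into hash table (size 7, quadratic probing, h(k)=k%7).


Insertions: 26->slot 5; 38->slot 3; 34->slot 6; 32->slot 4; 25->slot 1
Table: [None, 25, None, 38, 32, 26, 34]


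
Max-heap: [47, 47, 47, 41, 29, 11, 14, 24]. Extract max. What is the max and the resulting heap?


Max = 47
Replace root with last, heapify down
Resulting heap: [47, 41, 47, 24, 29, 11, 14]


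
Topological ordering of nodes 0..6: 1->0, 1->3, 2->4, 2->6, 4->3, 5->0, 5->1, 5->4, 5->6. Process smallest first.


Kahn's algorithm, process smallest node first
Order: [2, 5, 1, 0, 4, 3, 6]


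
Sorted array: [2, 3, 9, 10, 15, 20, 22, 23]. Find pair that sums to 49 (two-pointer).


Two pointers: lo=0, hi=7
No pair sums to 49


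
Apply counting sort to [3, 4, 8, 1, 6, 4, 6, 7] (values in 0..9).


Count array: [0, 1, 0, 1, 2, 0, 2, 1, 1, 0]
Reconstruct: [1, 3, 4, 4, 6, 6, 7, 8]


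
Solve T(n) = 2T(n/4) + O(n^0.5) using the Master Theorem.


a=2, b=4, c=0.5. log_4(2)=0.5 = c=0.5. Case 2: O(n^c log n) = O(sqrt(n) log n)
Complexity: O(sqrt(n) log n)


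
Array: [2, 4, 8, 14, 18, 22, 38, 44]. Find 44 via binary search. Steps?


Search for 44:
[0,7] mid=3 arr[3]=14
[4,7] mid=5 arr[5]=22
[6,7] mid=6 arr[6]=38
[7,7] mid=7 arr[7]=44
Total: 4 comparisons


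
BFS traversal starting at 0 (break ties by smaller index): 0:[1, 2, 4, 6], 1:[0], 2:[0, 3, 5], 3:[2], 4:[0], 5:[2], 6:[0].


BFS queue: start with [0]
Visit order: [0, 1, 2, 4, 6, 3, 5]


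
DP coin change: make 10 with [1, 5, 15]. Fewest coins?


dp[0]=0; dp[i]=1+min(dp[i-c] for c in coins)
...dp[5]=1, dp[6]=2, dp[7]=3, dp[8]=4, dp[9]=5, dp[10]=2
Minimum coins for 10 = 2


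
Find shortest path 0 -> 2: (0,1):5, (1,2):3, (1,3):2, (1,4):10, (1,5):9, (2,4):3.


Dijkstra from 0:
Distances: {0: 0, 1: 5, 2: 8, 3: 7, 4: 11, 5: 14}
Shortest distance to 2 = 8, path = [0, 1, 2]


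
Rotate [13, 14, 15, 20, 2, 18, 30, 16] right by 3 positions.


Right rotate by 3: [18, 30, 16, 13, 14, 15, 20, 2]


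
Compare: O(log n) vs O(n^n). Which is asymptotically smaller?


logarithmic grows slower than n^n
O(log n) is asymptotically smaller; O(n^n) grows faster


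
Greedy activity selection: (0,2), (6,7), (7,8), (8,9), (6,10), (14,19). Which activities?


Greedy: pick earliest-ending, then skip overlaps.
Selected (5 activities): [(0, 2), (6, 7), (7, 8), (8, 9), (14, 19)]


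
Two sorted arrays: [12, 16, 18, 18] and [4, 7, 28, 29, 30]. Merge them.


Compare heads, take smaller each step.
Merged: [4, 7, 12, 16, 18, 18, 28, 29, 30]


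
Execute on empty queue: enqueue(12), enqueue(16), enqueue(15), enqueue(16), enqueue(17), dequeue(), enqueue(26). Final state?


enqueue(12) -> [12]
enqueue(16) -> [12, 16]
enqueue(15) -> [12, 16, 15]
enqueue(16) -> [12, 16, 15, 16]
enqueue(17) -> [12, 16, 15, 16, 17]
dequeue() returns 12 -> [16, 15, 16, 17]
enqueue(26) -> [16, 15, 16, 17, 26]
Final queue (front to back): [16, 15, 16, 17, 26]


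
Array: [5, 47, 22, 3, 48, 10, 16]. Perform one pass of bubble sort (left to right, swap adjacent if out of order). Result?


After one pass: [5, 22, 3, 47, 10, 16, 48]


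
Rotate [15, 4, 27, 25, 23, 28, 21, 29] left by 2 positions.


Left rotate by 2: [27, 25, 23, 28, 21, 29, 15, 4]


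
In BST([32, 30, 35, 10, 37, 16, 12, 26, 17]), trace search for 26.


BST root = 32
Search for 26: compare at each node
Path: [32, 30, 10, 16, 26]


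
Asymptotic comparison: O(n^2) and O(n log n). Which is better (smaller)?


linearithmic grows slower than quadratic
O(n log n) is asymptotically smaller; O(n^2) grows faster


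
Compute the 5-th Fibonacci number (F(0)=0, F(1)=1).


F(n)=F(n-1)+F(n-2)
...F(3)=2, F(4)=3, F(5)=5


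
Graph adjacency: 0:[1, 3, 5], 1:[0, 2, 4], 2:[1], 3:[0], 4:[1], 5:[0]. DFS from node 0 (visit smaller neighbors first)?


DFS stack-based: start with [0]
Visit order: [0, 1, 2, 4, 3, 5]


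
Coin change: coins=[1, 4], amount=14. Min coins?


dp[0]=0; dp[i]=1+min(dp[i-c] for c in coins)
...dp[9]=3, dp[10]=4, dp[11]=5, dp[12]=3, dp[13]=4, dp[14]=5
Minimum coins for 14 = 5


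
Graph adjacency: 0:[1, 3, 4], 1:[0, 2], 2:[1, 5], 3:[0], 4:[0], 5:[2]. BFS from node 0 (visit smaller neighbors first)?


BFS queue: start with [0]
Visit order: [0, 1, 3, 4, 2, 5]


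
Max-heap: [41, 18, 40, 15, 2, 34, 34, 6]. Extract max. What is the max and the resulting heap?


Max = 41
Replace root with last, heapify down
Resulting heap: [40, 18, 34, 15, 2, 6, 34]


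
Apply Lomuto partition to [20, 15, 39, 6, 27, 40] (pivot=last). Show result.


Elements <= 40 go left of pivot.
Result: [20, 15, 39, 6, 27, 40], pivot at index 5


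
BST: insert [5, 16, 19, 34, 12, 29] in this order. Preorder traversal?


Root = 5; build tree by BST insertion.
Preorder traversal: [5, 16, 12, 19, 34, 29]


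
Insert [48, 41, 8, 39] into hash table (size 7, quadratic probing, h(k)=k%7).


Insertions: 48->slot 6; 41->slot 0; 8->slot 1; 39->slot 4
Table: [41, 8, None, None, 39, None, 48]


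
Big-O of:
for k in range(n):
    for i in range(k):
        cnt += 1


Per nesting level: O(n) * O(n) [triangular over k] = O(n^2)
Complexity: O(n^2)


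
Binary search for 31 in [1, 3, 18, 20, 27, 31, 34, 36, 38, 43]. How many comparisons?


Search for 31:
[0,9] mid=4 arr[4]=27
[5,9] mid=7 arr[7]=36
[5,6] mid=5 arr[5]=31
Total: 3 comparisons


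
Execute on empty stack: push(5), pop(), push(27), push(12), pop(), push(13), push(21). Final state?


push(5) -> [5]
pop() returns 5 -> []
push(27) -> [27]
push(12) -> [27, 12]
pop() returns 12 -> [27]
push(13) -> [27, 13]
push(21) -> [27, 13, 21]
Final stack (bottom to top): [27, 13, 21]


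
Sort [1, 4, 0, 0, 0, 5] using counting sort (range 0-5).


Count array: [3, 1, 0, 0, 1, 1]
Reconstruct: [0, 0, 0, 1, 4, 5]


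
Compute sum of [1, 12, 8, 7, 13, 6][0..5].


Prefix sums: [0, 1, 13, 21, 28, 41, 47]
Sum[0..5] = prefix[6] - prefix[0] = 47 - 0 = 47


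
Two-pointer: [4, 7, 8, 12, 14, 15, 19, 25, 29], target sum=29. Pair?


Two pointers: lo=0, hi=8
Found pair: (4, 25) summing to 29


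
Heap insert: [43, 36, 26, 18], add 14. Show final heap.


Append 14: [43, 36, 26, 18, 14]
Bubble up: no swaps needed
Result: [43, 36, 26, 18, 14]


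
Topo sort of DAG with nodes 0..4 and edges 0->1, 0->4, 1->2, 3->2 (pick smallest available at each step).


Kahn's algorithm, process smallest node first
Order: [0, 1, 3, 2, 4]


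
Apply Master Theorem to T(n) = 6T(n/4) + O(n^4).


a=6, b=4, c=4. log_4(6)=1.292 < c=4. Case 3: O(n^c) = O(n^4)
Complexity: O(n^4)


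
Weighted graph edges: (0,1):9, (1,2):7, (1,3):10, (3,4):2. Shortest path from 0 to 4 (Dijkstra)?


Dijkstra from 0:
Distances: {0: 0, 1: 9, 2: 16, 3: 19, 4: 21}
Shortest distance to 4 = 21, path = [0, 1, 3, 4]


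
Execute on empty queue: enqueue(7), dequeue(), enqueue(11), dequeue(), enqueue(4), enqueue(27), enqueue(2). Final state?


enqueue(7) -> [7]
dequeue() returns 7 -> []
enqueue(11) -> [11]
dequeue() returns 11 -> []
enqueue(4) -> [4]
enqueue(27) -> [4, 27]
enqueue(2) -> [4, 27, 2]
Final queue (front to back): [4, 27, 2]


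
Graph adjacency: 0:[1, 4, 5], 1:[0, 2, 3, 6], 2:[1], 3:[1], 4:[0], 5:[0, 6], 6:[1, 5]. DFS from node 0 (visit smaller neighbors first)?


DFS stack-based: start with [0]
Visit order: [0, 1, 2, 3, 6, 5, 4]


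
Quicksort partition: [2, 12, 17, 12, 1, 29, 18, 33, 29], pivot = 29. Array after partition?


Elements <= 29 go left of pivot.
Result: [2, 12, 17, 12, 1, 29, 18, 29, 33], pivot at index 7


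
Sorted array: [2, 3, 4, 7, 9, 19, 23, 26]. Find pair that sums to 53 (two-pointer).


Two pointers: lo=0, hi=7
No pair sums to 53


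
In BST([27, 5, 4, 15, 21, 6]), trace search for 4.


BST root = 27
Search for 4: compare at each node
Path: [27, 5, 4]


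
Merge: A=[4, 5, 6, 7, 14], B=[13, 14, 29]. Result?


Compare heads, take smaller each step.
Merged: [4, 5, 6, 7, 13, 14, 14, 29]


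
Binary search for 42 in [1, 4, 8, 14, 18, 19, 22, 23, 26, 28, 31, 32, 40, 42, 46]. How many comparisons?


Search for 42:
[0,14] mid=7 arr[7]=23
[8,14] mid=11 arr[11]=32
[12,14] mid=13 arr[13]=42
Total: 3 comparisons


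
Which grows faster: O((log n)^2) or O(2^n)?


polylogarithmic grows slower than exponential
O((log n)^2) is asymptotically smaller; O(2^n) grows faster


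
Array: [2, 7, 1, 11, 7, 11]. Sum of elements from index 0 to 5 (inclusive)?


Prefix sums: [0, 2, 9, 10, 21, 28, 39]
Sum[0..5] = prefix[6] - prefix[0] = 39 - 0 = 39


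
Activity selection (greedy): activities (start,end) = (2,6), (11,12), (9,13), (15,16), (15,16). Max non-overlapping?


Greedy: pick earliest-ending, then skip overlaps.
Selected (3 activities): [(2, 6), (11, 12), (15, 16)]


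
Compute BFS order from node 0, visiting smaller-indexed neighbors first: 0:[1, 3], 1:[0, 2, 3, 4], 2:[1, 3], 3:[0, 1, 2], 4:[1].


BFS queue: start with [0]
Visit order: [0, 1, 3, 2, 4]


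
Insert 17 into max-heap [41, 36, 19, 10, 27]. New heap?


Append 17: [41, 36, 19, 10, 27, 17]
Bubble up: no swaps needed
Result: [41, 36, 19, 10, 27, 17]


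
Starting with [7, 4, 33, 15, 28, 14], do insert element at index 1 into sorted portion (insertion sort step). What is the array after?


After one pass: [4, 7, 33, 15, 28, 14]


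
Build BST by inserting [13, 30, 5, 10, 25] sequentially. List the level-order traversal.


Root = 13; build tree by BST insertion.
Level-Order traversal: [13, 5, 30, 10, 25]


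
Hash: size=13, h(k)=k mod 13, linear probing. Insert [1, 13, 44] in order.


Insertions: 1->slot 1; 13->slot 0; 44->slot 5
Table: [13, 1, None, None, None, 44, None, None, None, None, None, None, None]


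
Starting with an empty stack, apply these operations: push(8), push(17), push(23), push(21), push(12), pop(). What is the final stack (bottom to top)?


push(8) -> [8]
push(17) -> [8, 17]
push(23) -> [8, 17, 23]
push(21) -> [8, 17, 23, 21]
push(12) -> [8, 17, 23, 21, 12]
pop() returns 12 -> [8, 17, 23, 21]
Final stack (bottom to top): [8, 17, 23, 21]


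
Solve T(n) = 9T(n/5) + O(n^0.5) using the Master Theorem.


a=9, b=5, c=0.5. log_5(9)=1.365 > c=0.5. Case 1: O(n^log_b(a)) = O(n^1.365)
Complexity: O(n^1.365)


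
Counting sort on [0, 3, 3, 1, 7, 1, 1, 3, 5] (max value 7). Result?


Count array: [1, 3, 0, 3, 0, 1, 0, 1]
Reconstruct: [0, 1, 1, 1, 3, 3, 3, 5, 7]


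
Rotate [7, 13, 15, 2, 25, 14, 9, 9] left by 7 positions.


Left rotate by 7: [9, 7, 13, 15, 2, 25, 14, 9]


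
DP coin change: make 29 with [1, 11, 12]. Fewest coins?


dp[0]=0; dp[i]=1+min(dp[i-c] for c in coins)
...dp[24]=2, dp[25]=3, dp[26]=4, dp[27]=5, dp[28]=6, dp[29]=7
Minimum coins for 29 = 7


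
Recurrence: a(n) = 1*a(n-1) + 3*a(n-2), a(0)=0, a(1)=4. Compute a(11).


Build bottom-up:
...a(9)=2032, a(10)=4636, a(11)=1*4636+3*2032=10732


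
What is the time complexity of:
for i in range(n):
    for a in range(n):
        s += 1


Per nesting level: O(n) * O(n) = O(n^2)
Complexity: O(n^2)


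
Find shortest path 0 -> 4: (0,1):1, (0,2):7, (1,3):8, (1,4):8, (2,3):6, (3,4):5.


Dijkstra from 0:
Distances: {0: 0, 1: 1, 2: 7, 3: 9, 4: 9}
Shortest distance to 4 = 9, path = [0, 1, 4]


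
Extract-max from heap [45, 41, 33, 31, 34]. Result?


Max = 45
Replace root with last, heapify down
Resulting heap: [41, 34, 33, 31]


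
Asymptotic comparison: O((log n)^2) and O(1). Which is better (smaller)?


constant grows slower than polylogarithmic
O(1) is asymptotically smaller; O((log n)^2) grows faster


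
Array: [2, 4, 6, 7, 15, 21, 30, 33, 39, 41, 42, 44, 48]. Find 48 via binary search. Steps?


Search for 48:
[0,12] mid=6 arr[6]=30
[7,12] mid=9 arr[9]=41
[10,12] mid=11 arr[11]=44
[12,12] mid=12 arr[12]=48
Total: 4 comparisons


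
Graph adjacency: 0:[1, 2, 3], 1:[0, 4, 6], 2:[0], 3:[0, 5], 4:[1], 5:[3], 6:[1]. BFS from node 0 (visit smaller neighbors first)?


BFS queue: start with [0]
Visit order: [0, 1, 2, 3, 4, 6, 5]


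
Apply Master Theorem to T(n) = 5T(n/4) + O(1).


a=5, b=4, c=0. log_4(5)=1.161 > c=0. Case 1: O(n^log_b(a)) = O(n^1.161)
Complexity: O(n^1.161)


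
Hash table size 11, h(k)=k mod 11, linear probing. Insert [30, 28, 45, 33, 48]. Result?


Insertions: 30->slot 8; 28->slot 6; 45->slot 1; 33->slot 0; 48->slot 4
Table: [33, 45, None, None, 48, None, 28, None, 30, None, None]


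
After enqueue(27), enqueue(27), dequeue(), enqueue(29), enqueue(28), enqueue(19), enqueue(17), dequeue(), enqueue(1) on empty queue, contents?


enqueue(27) -> [27]
enqueue(27) -> [27, 27]
dequeue() returns 27 -> [27]
enqueue(29) -> [27, 29]
enqueue(28) -> [27, 29, 28]
enqueue(19) -> [27, 29, 28, 19]
enqueue(17) -> [27, 29, 28, 19, 17]
dequeue() returns 27 -> [29, 28, 19, 17]
enqueue(1) -> [29, 28, 19, 17, 1]
Final queue (front to back): [29, 28, 19, 17, 1]


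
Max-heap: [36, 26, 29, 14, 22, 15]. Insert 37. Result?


Append 37: [36, 26, 29, 14, 22, 15, 37]
Bubble up: swap idx 6(37) with idx 2(29); swap idx 2(37) with idx 0(36)
Result: [37, 26, 36, 14, 22, 15, 29]


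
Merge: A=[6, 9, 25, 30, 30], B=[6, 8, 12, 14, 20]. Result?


Compare heads, take smaller each step.
Merged: [6, 6, 8, 9, 12, 14, 20, 25, 30, 30]


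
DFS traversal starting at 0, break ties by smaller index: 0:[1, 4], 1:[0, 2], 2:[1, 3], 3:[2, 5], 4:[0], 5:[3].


DFS stack-based: start with [0]
Visit order: [0, 1, 2, 3, 5, 4]


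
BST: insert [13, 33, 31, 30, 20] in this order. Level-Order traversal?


Root = 13; build tree by BST insertion.
Level-Order traversal: [13, 33, 31, 30, 20]


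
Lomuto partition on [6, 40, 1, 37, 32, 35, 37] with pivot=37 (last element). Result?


Elements <= 37 go left of pivot.
Result: [6, 1, 37, 32, 35, 37, 40], pivot at index 5


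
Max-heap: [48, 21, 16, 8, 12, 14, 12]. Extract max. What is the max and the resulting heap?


Max = 48
Replace root with last, heapify down
Resulting heap: [21, 12, 16, 8, 12, 14]


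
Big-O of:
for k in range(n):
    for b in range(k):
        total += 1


Per nesting level: O(n) * O(n) [triangular over k] = O(n^2)
Complexity: O(n^2)


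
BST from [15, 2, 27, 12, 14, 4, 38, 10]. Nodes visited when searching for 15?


BST root = 15
Search for 15: compare at each node
Path: [15]


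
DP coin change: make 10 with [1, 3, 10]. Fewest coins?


dp[0]=0; dp[i]=1+min(dp[i-c] for c in coins)
...dp[5]=3, dp[6]=2, dp[7]=3, dp[8]=4, dp[9]=3, dp[10]=1
Minimum coins for 10 = 1


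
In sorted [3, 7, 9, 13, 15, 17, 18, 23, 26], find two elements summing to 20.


Two pointers: lo=0, hi=8
Found pair: (3, 17) summing to 20


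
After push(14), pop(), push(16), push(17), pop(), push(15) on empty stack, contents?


push(14) -> [14]
pop() returns 14 -> []
push(16) -> [16]
push(17) -> [16, 17]
pop() returns 17 -> [16]
push(15) -> [16, 15]
Final stack (bottom to top): [16, 15]


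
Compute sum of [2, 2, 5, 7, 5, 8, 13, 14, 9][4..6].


Prefix sums: [0, 2, 4, 9, 16, 21, 29, 42, 56, 65]
Sum[4..6] = prefix[7] - prefix[4] = 42 - 16 = 26


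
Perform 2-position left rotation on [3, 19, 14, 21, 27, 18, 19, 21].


Left rotate by 2: [14, 21, 27, 18, 19, 21, 3, 19]


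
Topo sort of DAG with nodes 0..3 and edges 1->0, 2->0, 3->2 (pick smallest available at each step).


Kahn's algorithm, process smallest node first
Order: [1, 3, 2, 0]


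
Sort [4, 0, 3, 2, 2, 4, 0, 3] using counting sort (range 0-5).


Count array: [2, 0, 2, 2, 2, 0]
Reconstruct: [0, 0, 2, 2, 3, 3, 4, 4]


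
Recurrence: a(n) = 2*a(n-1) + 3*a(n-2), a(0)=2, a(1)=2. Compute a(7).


Build bottom-up:
...a(5)=242, a(6)=730, a(7)=2*730+3*242=2186


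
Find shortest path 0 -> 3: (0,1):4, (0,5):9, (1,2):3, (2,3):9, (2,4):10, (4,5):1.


Dijkstra from 0:
Distances: {0: 0, 1: 4, 2: 7, 3: 16, 4: 10, 5: 9}
Shortest distance to 3 = 16, path = [0, 1, 2, 3]


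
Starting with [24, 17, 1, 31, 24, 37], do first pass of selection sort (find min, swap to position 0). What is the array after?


After one pass: [1, 17, 24, 31, 24, 37]


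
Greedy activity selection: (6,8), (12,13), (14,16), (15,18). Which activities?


Greedy: pick earliest-ending, then skip overlaps.
Selected (3 activities): [(6, 8), (12, 13), (14, 16)]


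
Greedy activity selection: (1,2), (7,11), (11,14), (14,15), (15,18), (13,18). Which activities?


Greedy: pick earliest-ending, then skip overlaps.
Selected (5 activities): [(1, 2), (7, 11), (11, 14), (14, 15), (15, 18)]


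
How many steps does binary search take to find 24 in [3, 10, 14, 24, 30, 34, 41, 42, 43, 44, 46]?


Search for 24:
[0,10] mid=5 arr[5]=34
[0,4] mid=2 arr[2]=14
[3,4] mid=3 arr[3]=24
Total: 3 comparisons


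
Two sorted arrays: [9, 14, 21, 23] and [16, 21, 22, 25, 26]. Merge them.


Compare heads, take smaller each step.
Merged: [9, 14, 16, 21, 21, 22, 23, 25, 26]


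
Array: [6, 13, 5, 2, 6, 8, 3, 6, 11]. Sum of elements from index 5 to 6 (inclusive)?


Prefix sums: [0, 6, 19, 24, 26, 32, 40, 43, 49, 60]
Sum[5..6] = prefix[7] - prefix[5] = 43 - 32 = 11


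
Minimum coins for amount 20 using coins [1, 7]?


dp[0]=0; dp[i]=1+min(dp[i-c] for c in coins)
...dp[15]=3, dp[16]=4, dp[17]=5, dp[18]=6, dp[19]=7, dp[20]=8
Minimum coins for 20 = 8


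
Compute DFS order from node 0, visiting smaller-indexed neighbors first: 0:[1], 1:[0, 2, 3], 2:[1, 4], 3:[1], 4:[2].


DFS stack-based: start with [0]
Visit order: [0, 1, 2, 4, 3]


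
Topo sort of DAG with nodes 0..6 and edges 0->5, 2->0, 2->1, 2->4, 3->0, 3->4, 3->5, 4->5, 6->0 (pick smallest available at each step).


Kahn's algorithm, process smallest node first
Order: [2, 1, 3, 4, 6, 0, 5]


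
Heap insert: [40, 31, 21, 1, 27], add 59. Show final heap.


Append 59: [40, 31, 21, 1, 27, 59]
Bubble up: swap idx 5(59) with idx 2(21); swap idx 2(59) with idx 0(40)
Result: [59, 31, 40, 1, 27, 21]


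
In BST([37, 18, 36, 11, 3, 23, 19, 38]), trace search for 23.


BST root = 37
Search for 23: compare at each node
Path: [37, 18, 36, 23]


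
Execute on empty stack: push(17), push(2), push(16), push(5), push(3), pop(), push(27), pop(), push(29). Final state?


push(17) -> [17]
push(2) -> [17, 2]
push(16) -> [17, 2, 16]
push(5) -> [17, 2, 16, 5]
push(3) -> [17, 2, 16, 5, 3]
pop() returns 3 -> [17, 2, 16, 5]
push(27) -> [17, 2, 16, 5, 27]
pop() returns 27 -> [17, 2, 16, 5]
push(29) -> [17, 2, 16, 5, 29]
Final stack (bottom to top): [17, 2, 16, 5, 29]


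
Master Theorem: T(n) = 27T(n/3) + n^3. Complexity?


a=27, b=3, c=3. log_3(27)=3 = c=3. Case 2: O(n^c log n) = O(n^3 log n)
Complexity: O(n^3 log n)


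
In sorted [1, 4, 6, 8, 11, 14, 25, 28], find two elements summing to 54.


Two pointers: lo=0, hi=7
No pair sums to 54


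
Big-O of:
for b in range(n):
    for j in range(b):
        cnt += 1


Per nesting level: O(n) * O(n) [triangular over b] = O(n^2)
Complexity: O(n^2)


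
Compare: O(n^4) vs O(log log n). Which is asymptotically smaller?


double-logarithmic grows slower than quartic
O(log log n) is asymptotically smaller; O(n^4) grows faster


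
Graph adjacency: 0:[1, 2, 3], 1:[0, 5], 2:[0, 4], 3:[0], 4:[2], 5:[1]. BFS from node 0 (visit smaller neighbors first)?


BFS queue: start with [0]
Visit order: [0, 1, 2, 3, 5, 4]


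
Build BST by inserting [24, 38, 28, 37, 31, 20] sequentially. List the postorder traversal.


Root = 24; build tree by BST insertion.
Postorder traversal: [20, 31, 37, 28, 38, 24]


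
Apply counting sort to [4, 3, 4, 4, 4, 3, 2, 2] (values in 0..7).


Count array: [0, 0, 2, 2, 4, 0, 0, 0]
Reconstruct: [2, 2, 3, 3, 4, 4, 4, 4]


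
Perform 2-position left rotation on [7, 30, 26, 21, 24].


Left rotate by 2: [26, 21, 24, 7, 30]


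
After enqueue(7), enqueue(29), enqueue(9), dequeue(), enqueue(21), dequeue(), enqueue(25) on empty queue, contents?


enqueue(7) -> [7]
enqueue(29) -> [7, 29]
enqueue(9) -> [7, 29, 9]
dequeue() returns 7 -> [29, 9]
enqueue(21) -> [29, 9, 21]
dequeue() returns 29 -> [9, 21]
enqueue(25) -> [9, 21, 25]
Final queue (front to back): [9, 21, 25]
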